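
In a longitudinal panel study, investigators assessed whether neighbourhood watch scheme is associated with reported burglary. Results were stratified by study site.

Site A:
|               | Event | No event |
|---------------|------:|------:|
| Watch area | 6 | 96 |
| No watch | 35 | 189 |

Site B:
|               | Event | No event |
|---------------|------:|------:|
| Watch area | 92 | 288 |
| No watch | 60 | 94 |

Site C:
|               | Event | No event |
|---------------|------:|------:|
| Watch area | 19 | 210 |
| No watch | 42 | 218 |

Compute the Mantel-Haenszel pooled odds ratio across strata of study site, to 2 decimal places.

OR_MH = Σ(aᵢdᵢ/nᵢ) / Σ(bᵢcᵢ/nᵢ), where nᵢ is the stratum total.
Stratum 1 (Site A): n = 326; a·d/n = 6·189/326 = 3.4785; b·c/n = 96·35/326 = 10.3067
Stratum 2 (Site B): n = 534; a·d/n = 92·94/534 = 16.1948; b·c/n = 288·60/534 = 32.3596
Stratum 3 (Site C): n = 489; a·d/n = 19·218/489 = 8.4703; b·c/n = 210·42/489 = 18.0368
OR_MH = (3.4785 + 16.1948 + 8.4703) / (10.3067 + 32.3596 + 18.0368) = 28.1436 / 60.7031 = 0.46363

0.46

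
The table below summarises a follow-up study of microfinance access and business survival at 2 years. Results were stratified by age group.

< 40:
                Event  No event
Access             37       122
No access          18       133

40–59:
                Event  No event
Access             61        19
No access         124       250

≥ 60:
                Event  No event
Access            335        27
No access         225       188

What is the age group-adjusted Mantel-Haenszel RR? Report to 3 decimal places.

1.812

RR_MH = Σ(aᵢ·n₀ᵢ/nᵢ) / Σ(cᵢ·n₁ᵢ/nᵢ), with n₁ᵢ = aᵢ+bᵢ (exposed), n₀ᵢ = cᵢ+dᵢ (unexposed), nᵢ = n₁ᵢ+n₀ᵢ.
Stratum 1 (< 40): n₁ = 159, n₀ = 151, n = 310; a·n₀/n = 37·151/310 = 18.0226; c·n₁/n = 18·159/310 = 9.2323
Stratum 2 (40–59): n₁ = 80, n₀ = 374, n = 454; a·n₀/n = 61·374/454 = 50.2511; c·n₁/n = 124·80/454 = 21.8502
Stratum 3 (≥ 60): n₁ = 362, n₀ = 413, n = 775; a·n₀/n = 335·413/775 = 178.5226; c·n₁/n = 225·362/775 = 105.0968
RR_MH = (18.0226 + 50.2511 + 178.5226) / (9.2323 + 21.8502 + 105.0968) = 246.7963 / 136.1793 = 1.81229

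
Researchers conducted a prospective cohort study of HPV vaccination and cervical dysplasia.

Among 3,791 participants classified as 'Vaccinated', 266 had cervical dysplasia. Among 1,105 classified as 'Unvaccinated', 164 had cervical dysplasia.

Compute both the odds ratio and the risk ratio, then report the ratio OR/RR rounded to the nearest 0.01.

From the description: a = 266, b = 3525, c = 164, d = 941.
OR = (266·941)/(3525·164) = 250306/578100 = 0.43298
Risk in exposed = 266/3791 = 0.07017; risk in unexposed = 164/1105 = 0.14842; RR = 0.47277
OR/RR = 0.43298 / 0.47277 = 0.91585
The outcome is not rare, so the OR lies further from 1 than the RR.

0.92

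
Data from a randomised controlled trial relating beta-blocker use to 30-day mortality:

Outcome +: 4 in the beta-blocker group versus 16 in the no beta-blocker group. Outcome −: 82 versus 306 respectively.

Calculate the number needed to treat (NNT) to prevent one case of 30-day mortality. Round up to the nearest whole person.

Risk in treated group = 4/86 = 0.04651; risk in control = 16/322 = 0.04969.
Absolute risk reduction = 0.04969 − 0.04651 = 0.00318
NNT = 1 / ARR = 1 / 0.00318 = 314.682 → round up → 315

315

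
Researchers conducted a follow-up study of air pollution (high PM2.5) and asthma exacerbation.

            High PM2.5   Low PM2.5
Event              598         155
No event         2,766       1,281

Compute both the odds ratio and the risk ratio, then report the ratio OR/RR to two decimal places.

Reading the table with exposure as columns: a = 598 (High PM2.5, case), b = 2766 (High PM2.5, non-case), c = 155 (Low PM2.5, case), d = 1281.
OR = (598·1281)/(2766·155) = 766038/428730 = 1.78676
Risk in exposed = 598/3364 = 0.17776; risk in unexposed = 155/1436 = 0.10794; RR = 1.64690
OR/RR = 1.78676 / 1.64690 = 1.08492
The outcome is not rare, so the OR lies further from 1 than the RR.

1.08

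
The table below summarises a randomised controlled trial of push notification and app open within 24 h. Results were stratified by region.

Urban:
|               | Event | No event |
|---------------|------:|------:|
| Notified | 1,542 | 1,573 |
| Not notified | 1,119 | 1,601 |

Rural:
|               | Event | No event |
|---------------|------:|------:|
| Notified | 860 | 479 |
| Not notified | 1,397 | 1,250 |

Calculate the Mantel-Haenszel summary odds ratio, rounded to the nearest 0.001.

OR_MH = Σ(aᵢdᵢ/nᵢ) / Σ(bᵢcᵢ/nᵢ), where nᵢ is the stratum total.
Stratum 1 (Urban): n = 5835; a·d/n = 1542·1601/5835 = 423.0920; b·c/n = 1573·1119/5835 = 301.6602
Stratum 2 (Rural): n = 3986; a·d/n = 860·1250/3986 = 269.6939; b·c/n = 479·1397/3986 = 167.8783
OR_MH = (423.0920 + 269.6939) / (301.6602 + 167.8783) = 692.7860 / 469.5385 = 1.47546

1.475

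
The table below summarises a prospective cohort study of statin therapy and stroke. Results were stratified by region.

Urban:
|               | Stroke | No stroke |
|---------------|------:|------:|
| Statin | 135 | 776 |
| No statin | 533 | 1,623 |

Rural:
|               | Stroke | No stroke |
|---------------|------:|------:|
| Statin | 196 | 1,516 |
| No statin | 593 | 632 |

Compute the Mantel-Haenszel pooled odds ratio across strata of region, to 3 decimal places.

0.258

OR_MH = Σ(aᵢdᵢ/nᵢ) / Σ(bᵢcᵢ/nᵢ), where nᵢ is the stratum total.
Stratum 1 (Urban): n = 3067; a·d/n = 135·1623/3067 = 71.4395; b·c/n = 776·533/3067 = 134.8575
Stratum 2 (Rural): n = 2937; a·d/n = 196·632/2937 = 42.1764; b·c/n = 1516·593/2937 = 306.0906
OR_MH = (71.4395 + 42.1764) / (134.8575 + 306.0906) = 113.6159 / 440.9481 = 0.25766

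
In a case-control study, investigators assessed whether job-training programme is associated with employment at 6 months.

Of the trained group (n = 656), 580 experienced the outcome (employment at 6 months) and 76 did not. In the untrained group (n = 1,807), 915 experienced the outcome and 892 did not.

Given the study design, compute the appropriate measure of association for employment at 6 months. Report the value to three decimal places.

7.440

From the description: a = 580, b = 76, c = 915, d = 892.
This is a case-control study: participants were sampled on outcome status, so risks in the source population cannot be estimated directly — relative risk is not valid here. The odds ratio is the appropriate measure.
OR = (a·d)/(b·c) = (580 × 892) / (76 × 915) = 517360 / 69540 = 7.43975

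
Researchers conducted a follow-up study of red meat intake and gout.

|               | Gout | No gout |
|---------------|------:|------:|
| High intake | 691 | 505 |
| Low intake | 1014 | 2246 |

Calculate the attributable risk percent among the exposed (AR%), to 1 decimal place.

Cells: a = 691, b = 505, c = 1014, d = 2246.
Risk in exposed = 691/1196 = 0.57776; risk in unexposed = 1014/3260 = 0.31104.
RR = 0.57776/0.31104 = 1.85749
AR% = (RR − 1)/RR × 100 = (1.85749 − 1)/1.85749 × 100 = 46.1639%

46.2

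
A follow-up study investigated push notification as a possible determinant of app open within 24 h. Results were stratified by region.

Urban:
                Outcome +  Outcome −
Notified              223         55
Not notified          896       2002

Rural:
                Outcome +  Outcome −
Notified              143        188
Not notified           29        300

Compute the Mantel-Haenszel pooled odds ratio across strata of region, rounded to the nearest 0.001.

8.646

OR_MH = Σ(aᵢdᵢ/nᵢ) / Σ(bᵢcᵢ/nᵢ), where nᵢ is the stratum total.
Stratum 1 (Urban): n = 3176; a·d/n = 223·2002/3176 = 140.5686; b·c/n = 55·896/3176 = 15.5164
Stratum 2 (Rural): n = 660; a·d/n = 143·300/660 = 65.0000; b·c/n = 188·29/660 = 8.2606
OR_MH = (140.5686 + 65.0000) / (15.5164 + 8.2606) = 205.5686 / 23.7770 = 8.64570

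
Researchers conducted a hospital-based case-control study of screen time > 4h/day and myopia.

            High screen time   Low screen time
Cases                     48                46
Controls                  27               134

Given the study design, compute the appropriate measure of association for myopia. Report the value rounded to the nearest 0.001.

5.179

Reading the table with exposure as columns: a = 48 (High screen time, case), b = 27 (High screen time, non-case), c = 46 (Low screen time, case), d = 134.
This is a hospital-based case-control study: participants were sampled on outcome status, so risks in the source population cannot be estimated directly — relative risk is not valid here. The odds ratio is the appropriate measure.
OR = (a·d)/(b·c) = (48 × 134) / (27 × 46) = 6432 / 1242 = 5.17874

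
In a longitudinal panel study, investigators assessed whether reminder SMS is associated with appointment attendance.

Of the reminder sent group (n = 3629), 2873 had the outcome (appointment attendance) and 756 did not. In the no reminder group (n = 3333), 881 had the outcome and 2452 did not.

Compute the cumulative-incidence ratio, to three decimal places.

2.995

From the description: a = 2873, b = 756, c = 881, d = 2452.
Risk in exposed = 2873/3629 = 0.79168; risk in unexposed = 881/3333 = 0.26433.
RR = 0.79168 / 0.26433 = 2.99508
The risk among the exposed is 3.00 times that among the unexposed.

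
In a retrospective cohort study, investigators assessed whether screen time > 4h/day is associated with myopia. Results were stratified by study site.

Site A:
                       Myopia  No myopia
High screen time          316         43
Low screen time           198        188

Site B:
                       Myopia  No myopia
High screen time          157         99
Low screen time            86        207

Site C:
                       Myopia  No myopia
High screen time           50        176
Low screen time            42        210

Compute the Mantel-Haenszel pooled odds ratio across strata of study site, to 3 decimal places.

3.795

OR_MH = Σ(aᵢdᵢ/nᵢ) / Σ(bᵢcᵢ/nᵢ), where nᵢ is the stratum total.
Stratum 1 (Site A): n = 745; a·d/n = 316·188/745 = 79.7423; b·c/n = 43·198/745 = 11.4282
Stratum 2 (Site B): n = 549; a·d/n = 157·207/549 = 59.1967; b·c/n = 99·86/549 = 15.5082
Stratum 3 (Site C): n = 478; a·d/n = 50·210/478 = 21.9665; b·c/n = 176·42/478 = 15.4644
OR_MH = (79.7423 + 59.1967 + 21.9665) / (11.4282 + 15.5082 + 15.4644) = 160.9055 / 42.4008 = 3.79487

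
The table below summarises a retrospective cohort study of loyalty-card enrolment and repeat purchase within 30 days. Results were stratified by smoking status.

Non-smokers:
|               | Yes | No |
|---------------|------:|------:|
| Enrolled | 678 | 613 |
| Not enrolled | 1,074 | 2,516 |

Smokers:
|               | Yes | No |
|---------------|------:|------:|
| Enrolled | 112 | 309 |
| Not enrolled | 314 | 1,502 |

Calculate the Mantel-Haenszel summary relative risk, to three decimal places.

RR_MH = Σ(aᵢ·n₀ᵢ/nᵢ) / Σ(cᵢ·n₁ᵢ/nᵢ), with n₁ᵢ = aᵢ+bᵢ (exposed), n₀ᵢ = cᵢ+dᵢ (unexposed), nᵢ = n₁ᵢ+n₀ᵢ.
Stratum 1 (Non-smokers): n₁ = 1291, n₀ = 3590, n = 4881; a·n₀/n = 678·3590/4881 = 498.6724; c·n₁/n = 1074·1291/4881 = 284.0676
Stratum 2 (Smokers): n₁ = 421, n₀ = 1816, n = 2237; a·n₀/n = 112·1816/2237 = 90.9218; c·n₁/n = 314·421/2237 = 59.0943
RR_MH = (498.6724 + 90.9218) / (284.0676 + 59.0943) = 589.5942 / 343.1619 = 1.71812

1.718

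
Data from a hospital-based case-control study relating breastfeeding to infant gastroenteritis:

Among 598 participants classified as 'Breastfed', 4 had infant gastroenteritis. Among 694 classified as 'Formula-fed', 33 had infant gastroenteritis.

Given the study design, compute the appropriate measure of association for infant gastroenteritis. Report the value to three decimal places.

0.135

From the description: a = 4, b = 594, c = 33, d = 661.
This is a hospital-based case-control study: participants were sampled on outcome status, so risks in the source population cannot be estimated directly — relative risk is not valid here. The odds ratio is the appropriate measure.
OR = (a·d)/(b·c) = (4 × 661) / (594 × 33) = 2644 / 19602 = 0.13488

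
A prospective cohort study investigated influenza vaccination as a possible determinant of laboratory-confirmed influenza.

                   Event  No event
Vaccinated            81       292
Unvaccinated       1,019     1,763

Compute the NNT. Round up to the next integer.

7

Risk in treated group = 81/373 = 0.21716; risk in control = 1019/2782 = 0.36628.
Absolute risk reduction = 0.36628 − 0.21716 = 0.14913
NNT = 1 / ARR = 1 / 0.14913 = 6.706 → round up → 7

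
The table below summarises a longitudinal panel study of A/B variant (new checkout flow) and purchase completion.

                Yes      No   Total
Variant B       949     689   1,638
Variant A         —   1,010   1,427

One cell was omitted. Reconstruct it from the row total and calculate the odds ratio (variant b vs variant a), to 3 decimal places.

3.336

The missing cell is in the unexposed row: 1427 − 1010 = 417.
So a = 949, b = 689, c = 417, d = 1010.
OR = (a·d)/(b·c) = (949 × 1010) / (689 × 417) = 958490 / 287313 = 3.33605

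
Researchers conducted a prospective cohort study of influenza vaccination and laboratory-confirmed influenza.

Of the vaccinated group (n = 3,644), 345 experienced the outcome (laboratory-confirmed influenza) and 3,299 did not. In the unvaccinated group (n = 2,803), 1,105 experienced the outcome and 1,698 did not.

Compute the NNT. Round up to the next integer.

4

Risk in treated group = 345/3644 = 0.09468; risk in control = 1105/2803 = 0.39422.
Absolute risk reduction = 0.39422 − 0.09468 = 0.29954
NNT = 1 / ARR = 1 / 0.29954 = 3.338 → round up → 4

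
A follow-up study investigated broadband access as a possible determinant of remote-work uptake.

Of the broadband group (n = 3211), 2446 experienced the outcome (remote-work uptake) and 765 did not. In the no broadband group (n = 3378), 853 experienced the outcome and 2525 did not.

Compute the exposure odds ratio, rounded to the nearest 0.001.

From the description: a = 2446, b = 765, c = 853, d = 2525.
OR = (a·d)/(b·c) = (2446 × 2525) / (765 × 853) = 6176150 / 652545 = 9.46471
The odds of remote-work uptake are about 9.46 times as high in the broadband group.

9.465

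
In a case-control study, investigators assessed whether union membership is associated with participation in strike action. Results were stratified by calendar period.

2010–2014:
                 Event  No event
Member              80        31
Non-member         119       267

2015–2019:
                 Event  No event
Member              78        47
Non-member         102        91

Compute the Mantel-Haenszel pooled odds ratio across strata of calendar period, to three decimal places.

OR_MH = Σ(aᵢdᵢ/nᵢ) / Σ(bᵢcᵢ/nᵢ), where nᵢ is the stratum total.
Stratum 1 (2010–2014): n = 497; a·d/n = 80·267/497 = 42.9779; b·c/n = 31·119/497 = 7.4225
Stratum 2 (2015–2019): n = 318; a·d/n = 78·91/318 = 22.3208; b·c/n = 47·102/318 = 15.0755
OR_MH = (42.9779 + 22.3208) / (7.4225 + 15.0755) = 65.2986 / 22.4980 = 2.90242

2.902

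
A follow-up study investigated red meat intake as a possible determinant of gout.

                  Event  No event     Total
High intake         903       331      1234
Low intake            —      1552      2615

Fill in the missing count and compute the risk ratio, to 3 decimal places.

The missing cell is in the unexposed row: 2615 − 1552 = 1063.
So a = 903, b = 331, c = 1063, d = 1552.
RR = [a/(a+b)] / [c/(c+d)] = (903/1234) / (1063/2615) = 0.73177/0.40650 = 1.80016

1.800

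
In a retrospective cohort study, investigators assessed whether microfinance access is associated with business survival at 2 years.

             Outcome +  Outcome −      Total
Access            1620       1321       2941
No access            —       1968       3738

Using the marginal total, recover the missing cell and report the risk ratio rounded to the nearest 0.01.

1.16

The missing cell is in the unexposed row: 3738 − 1968 = 1770.
So a = 1620, b = 1321, c = 1770, d = 1968.
RR = [a/(a+b)] / [c/(c+d)] = (1620/2941) / (1770/3738) = 0.55083/0.47352 = 1.16328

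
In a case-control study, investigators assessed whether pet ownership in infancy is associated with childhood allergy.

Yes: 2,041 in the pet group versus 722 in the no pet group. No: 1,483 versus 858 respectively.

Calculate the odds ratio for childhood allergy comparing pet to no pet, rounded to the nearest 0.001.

1.636

From the description: a = 2041, b = 1483, c = 722, d = 858.
OR = (a·d)/(b·c) = (2041 × 858) / (1483 × 722) = 1751178 / 1070726 = 1.63551
The odds of childhood allergy are about 1.64 times as high in the pet group.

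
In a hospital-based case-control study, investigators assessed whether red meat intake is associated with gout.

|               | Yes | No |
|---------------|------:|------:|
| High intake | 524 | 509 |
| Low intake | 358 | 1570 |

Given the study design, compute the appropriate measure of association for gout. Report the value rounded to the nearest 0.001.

4.515

Cells: a = 524, b = 509, c = 358, d = 1570.
This is a hospital-based case-control study: participants were sampled on outcome status, so risks in the source population cannot be estimated directly — relative risk is not valid here. The odds ratio is the appropriate measure.
OR = (a·d)/(b·c) = (524 × 1570) / (509 × 358) = 822680 / 182222 = 4.51471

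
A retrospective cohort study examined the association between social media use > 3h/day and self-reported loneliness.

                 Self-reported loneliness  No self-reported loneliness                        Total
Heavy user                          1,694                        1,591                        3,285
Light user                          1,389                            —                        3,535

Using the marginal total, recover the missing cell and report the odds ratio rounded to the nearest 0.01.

The missing cell is in the unexposed row: 3535 − 1389 = 2146.
So a = 1694, b = 1591, c = 1389, d = 2146.
OR = (a·d)/(b·c) = (1694 × 2146) / (1591 × 1389) = 3635324 / 2209899 = 1.64502

1.65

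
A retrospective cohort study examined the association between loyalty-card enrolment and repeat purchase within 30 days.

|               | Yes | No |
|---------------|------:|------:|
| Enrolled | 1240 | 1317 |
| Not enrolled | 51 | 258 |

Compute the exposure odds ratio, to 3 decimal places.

4.763

Cells: a = 1240, b = 1317, c = 51, d = 258.
OR = (a·d)/(b·c) = (1240 × 258) / (1317 × 51) = 319920 / 67167 = 4.76305
The odds of repeat purchase within 30 days are about 4.76 times as high in the enrolled group.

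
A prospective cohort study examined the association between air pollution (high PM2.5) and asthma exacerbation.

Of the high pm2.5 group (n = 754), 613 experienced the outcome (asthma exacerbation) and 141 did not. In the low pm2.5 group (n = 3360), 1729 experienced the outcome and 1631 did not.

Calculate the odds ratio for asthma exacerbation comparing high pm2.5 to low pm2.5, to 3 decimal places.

From the description: a = 613, b = 141, c = 1729, d = 1631.
OR = (a·d)/(b·c) = (613 × 1631) / (141 × 1729) = 999803 / 243789 = 4.10110
The odds of asthma exacerbation are about 4.10 times as high in the high pm2.5 group.

4.101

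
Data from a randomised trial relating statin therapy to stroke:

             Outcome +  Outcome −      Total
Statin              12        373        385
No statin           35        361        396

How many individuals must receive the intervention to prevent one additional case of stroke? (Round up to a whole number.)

Risk in treated group = 12/385 = 0.03117; risk in control = 35/396 = 0.08838.
Absolute risk reduction = 0.08838 − 0.03117 = 0.05722
NNT = 1 / ARR = 1 / 0.05722 = 17.478 → round up → 18

18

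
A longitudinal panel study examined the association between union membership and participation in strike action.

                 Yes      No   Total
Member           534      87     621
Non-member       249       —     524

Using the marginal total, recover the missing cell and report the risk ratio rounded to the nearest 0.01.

1.81

The missing cell is in the unexposed row: 524 − 249 = 275.
So a = 534, b = 87, c = 249, d = 275.
RR = [a/(a+b)] / [c/(c+d)] = (534/621) / (249/524) = 0.85990/0.47519 = 1.80960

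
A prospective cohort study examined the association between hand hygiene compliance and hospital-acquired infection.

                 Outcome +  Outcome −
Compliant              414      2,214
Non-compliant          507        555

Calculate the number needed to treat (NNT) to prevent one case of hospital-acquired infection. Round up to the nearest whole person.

4

Risk in treated group = 414/2628 = 0.15753; risk in control = 507/1062 = 0.47740.
Absolute risk reduction = 0.47740 − 0.15753 = 0.31987
NNT = 1 / ARR = 1 / 0.31987 = 3.126 → round up → 4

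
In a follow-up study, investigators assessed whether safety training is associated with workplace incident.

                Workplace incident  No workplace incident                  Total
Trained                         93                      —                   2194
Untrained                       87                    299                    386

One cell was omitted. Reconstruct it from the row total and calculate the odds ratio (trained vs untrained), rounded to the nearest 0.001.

The missing cell is in the exposed row: 2194 − 93 = 2101.
So a = 93, b = 2101, c = 87, d = 299.
OR = (a·d)/(b·c) = (93 × 299) / (2101 × 87) = 27807 / 182787 = 0.15213

0.152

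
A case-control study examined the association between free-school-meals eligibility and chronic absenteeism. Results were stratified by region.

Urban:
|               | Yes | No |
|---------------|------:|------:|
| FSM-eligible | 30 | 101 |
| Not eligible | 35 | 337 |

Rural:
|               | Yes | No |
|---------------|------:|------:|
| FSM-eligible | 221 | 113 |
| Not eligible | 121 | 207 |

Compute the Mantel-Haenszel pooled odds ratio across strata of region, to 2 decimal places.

OR_MH = Σ(aᵢdᵢ/nᵢ) / Σ(bᵢcᵢ/nᵢ), where nᵢ is the stratum total.
Stratum 1 (Urban): n = 503; a·d/n = 30·337/503 = 20.0994; b·c/n = 101·35/503 = 7.0278
Stratum 2 (Rural): n = 662; a·d/n = 221·207/662 = 69.1042; b·c/n = 113·121/662 = 20.6541
OR_MH = (20.0994 + 69.1042) / (7.0278 + 20.6541) = 89.2036 / 27.6819 = 3.22245

3.22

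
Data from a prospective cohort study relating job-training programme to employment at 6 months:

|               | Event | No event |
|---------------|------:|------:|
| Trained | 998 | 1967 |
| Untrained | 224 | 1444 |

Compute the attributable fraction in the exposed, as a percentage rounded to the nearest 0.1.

Cells: a = 998, b = 1967, c = 224, d = 1444.
Risk in exposed = 998/2965 = 0.33659; risk in unexposed = 224/1668 = 0.13429.
RR = 0.33659/0.13429 = 2.50642
AR% = (RR − 1)/RR × 100 = (2.50642 − 1)/2.50642 × 100 = 60.1025%

60.1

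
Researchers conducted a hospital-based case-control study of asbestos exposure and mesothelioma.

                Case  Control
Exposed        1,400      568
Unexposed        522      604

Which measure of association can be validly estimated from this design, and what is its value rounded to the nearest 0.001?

2.852

Cells: a = 1400, b = 568, c = 522, d = 604.
This is a hospital-based case-control study: participants were sampled on outcome status, so risks in the source population cannot be estimated directly — relative risk is not valid here. The odds ratio is the appropriate measure.
OR = (a·d)/(b·c) = (1400 × 604) / (568 × 522) = 845600 / 296496 = 2.85198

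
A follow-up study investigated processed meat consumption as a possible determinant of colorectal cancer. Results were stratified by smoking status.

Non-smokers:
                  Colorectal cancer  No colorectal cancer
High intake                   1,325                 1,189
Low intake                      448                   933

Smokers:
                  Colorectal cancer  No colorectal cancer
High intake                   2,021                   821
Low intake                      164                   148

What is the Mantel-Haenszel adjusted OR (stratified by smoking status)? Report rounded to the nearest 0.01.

OR_MH = Σ(aᵢdᵢ/nᵢ) / Σ(bᵢcᵢ/nᵢ), where nᵢ is the stratum total.
Stratum 1 (Non-smokers): n = 3895; a·d/n = 1325·933/3895 = 317.3877; b·c/n = 1189·448/3895 = 136.7579
Stratum 2 (Smokers): n = 3154; a·d/n = 2021·148/3154 = 94.8345; b·c/n = 821·164/3154 = 42.6899
OR_MH = (317.3877 + 94.8345) / (136.7579 + 42.6899) = 412.2222 / 179.4478 = 2.29717

2.30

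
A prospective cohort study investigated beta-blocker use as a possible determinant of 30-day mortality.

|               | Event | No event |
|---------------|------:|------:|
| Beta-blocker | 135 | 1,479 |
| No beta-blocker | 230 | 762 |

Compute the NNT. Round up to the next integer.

Risk in treated group = 135/1614 = 0.08364; risk in control = 230/992 = 0.23185.
Absolute risk reduction = 0.23185 − 0.08364 = 0.14821
NNT = 1 / ARR = 1 / 0.14821 = 6.747 → round up → 7

7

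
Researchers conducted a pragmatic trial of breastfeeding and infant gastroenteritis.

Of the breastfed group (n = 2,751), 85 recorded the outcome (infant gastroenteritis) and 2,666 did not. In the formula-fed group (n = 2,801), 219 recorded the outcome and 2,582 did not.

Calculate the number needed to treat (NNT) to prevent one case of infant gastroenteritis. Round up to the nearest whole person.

Risk in treated group = 85/2751 = 0.03090; risk in control = 219/2801 = 0.07819.
Absolute risk reduction = 0.07819 − 0.03090 = 0.04729
NNT = 1 / ARR = 1 / 0.04729 = 21.147 → round up → 22

22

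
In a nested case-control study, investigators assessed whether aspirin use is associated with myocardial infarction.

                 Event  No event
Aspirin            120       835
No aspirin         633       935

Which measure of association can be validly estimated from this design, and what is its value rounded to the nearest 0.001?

0.212

Cells: a = 120, b = 835, c = 633, d = 935.
This is a nested case-control study: participants were sampled on outcome status, so risks in the source population cannot be estimated directly — relative risk is not valid here. The odds ratio is the appropriate measure.
OR = (a·d)/(b·c) = (120 × 935) / (835 × 633) = 112200 / 528555 = 0.21228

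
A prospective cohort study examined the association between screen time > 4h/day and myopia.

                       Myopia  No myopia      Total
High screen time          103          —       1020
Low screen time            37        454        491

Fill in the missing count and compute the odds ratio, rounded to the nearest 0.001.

The missing cell is in the exposed row: 1020 − 103 = 917.
So a = 103, b = 917, c = 37, d = 454.
OR = (a·d)/(b·c) = (103 × 454) / (917 × 37) = 46762 / 33929 = 1.37823

1.378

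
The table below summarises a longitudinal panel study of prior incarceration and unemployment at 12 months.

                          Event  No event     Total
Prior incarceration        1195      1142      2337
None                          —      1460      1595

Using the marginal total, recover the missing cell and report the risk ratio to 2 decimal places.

The missing cell is in the unexposed row: 1595 − 1460 = 135.
So a = 1195, b = 1142, c = 135, d = 1460.
RR = [a/(a+b)] / [c/(c+d)] = (1195/2337) / (135/1595) = 0.51134/0.08464 = 6.04138

6.04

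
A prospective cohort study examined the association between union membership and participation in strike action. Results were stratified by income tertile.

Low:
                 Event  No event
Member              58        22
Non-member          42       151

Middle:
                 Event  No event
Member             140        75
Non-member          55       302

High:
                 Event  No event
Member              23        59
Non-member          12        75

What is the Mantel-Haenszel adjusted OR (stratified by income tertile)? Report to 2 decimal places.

7.86

OR_MH = Σ(aᵢdᵢ/nᵢ) / Σ(bᵢcᵢ/nᵢ), where nᵢ is the stratum total.
Stratum 1 (Low): n = 273; a·d/n = 58·151/273 = 32.0806; b·c/n = 22·42/273 = 3.3846
Stratum 2 (Middle): n = 572; a·d/n = 140·302/572 = 73.9161; b·c/n = 75·55/572 = 7.2115
Stratum 3 (High): n = 169; a·d/n = 23·75/169 = 10.2071; b·c/n = 59·12/169 = 4.1893
OR_MH = (32.0806 + 73.9161 + 10.2071) / (3.3846 + 7.2115 + 4.1893) = 116.2038 / 14.7855 = 7.85930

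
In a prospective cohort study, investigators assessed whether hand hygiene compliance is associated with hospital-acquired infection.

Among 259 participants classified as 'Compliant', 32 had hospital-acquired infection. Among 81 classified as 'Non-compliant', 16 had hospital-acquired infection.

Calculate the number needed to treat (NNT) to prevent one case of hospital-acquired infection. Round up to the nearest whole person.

Risk in treated group = 32/259 = 0.12355; risk in control = 16/81 = 0.19753.
Absolute risk reduction = 0.19753 − 0.12355 = 0.07398
NNT = 1 / ARR = 1 / 0.07398 = 13.517 → round up → 14

14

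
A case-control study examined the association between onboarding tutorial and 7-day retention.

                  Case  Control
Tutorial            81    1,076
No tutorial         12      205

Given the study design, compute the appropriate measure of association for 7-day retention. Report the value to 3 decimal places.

Cells: a = 81, b = 1076, c = 12, d = 205.
This is a case-control study: participants were sampled on outcome status, so risks in the source population cannot be estimated directly — relative risk is not valid here. The odds ratio is the appropriate measure.
OR = (a·d)/(b·c) = (81 × 205) / (1076 × 12) = 16605 / 12912 = 1.28601

1.286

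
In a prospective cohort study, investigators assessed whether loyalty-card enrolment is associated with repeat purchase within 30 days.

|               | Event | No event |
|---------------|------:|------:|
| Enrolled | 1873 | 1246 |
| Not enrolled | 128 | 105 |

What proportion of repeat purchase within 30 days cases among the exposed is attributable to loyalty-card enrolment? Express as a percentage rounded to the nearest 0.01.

8.52

Cells: a = 1873, b = 1246, c = 128, d = 105.
Risk in exposed = 1873/3119 = 0.60051; risk in unexposed = 128/233 = 0.54936.
RR = 0.60051/0.54936 = 1.09312
AR% = (RR − 1)/RR × 100 = (1.09312 − 1)/1.09312 × 100 = 8.5188%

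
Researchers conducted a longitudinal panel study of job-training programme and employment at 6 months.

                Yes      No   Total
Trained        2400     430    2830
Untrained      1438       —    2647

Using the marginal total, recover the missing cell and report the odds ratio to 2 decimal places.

The missing cell is in the unexposed row: 2647 − 1438 = 1209.
So a = 2400, b = 430, c = 1438, d = 1209.
OR = (a·d)/(b·c) = (2400 × 1209) / (430 × 1438) = 2901600 / 618340 = 4.69256

4.69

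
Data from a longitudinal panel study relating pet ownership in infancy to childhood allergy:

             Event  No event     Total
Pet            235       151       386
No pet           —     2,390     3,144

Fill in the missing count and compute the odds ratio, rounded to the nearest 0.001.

The missing cell is in the unexposed row: 3144 − 2390 = 754.
So a = 235, b = 151, c = 754, d = 2390.
OR = (a·d)/(b·c) = (235 × 2390) / (151 × 754) = 561650 / 113854 = 4.93307

4.933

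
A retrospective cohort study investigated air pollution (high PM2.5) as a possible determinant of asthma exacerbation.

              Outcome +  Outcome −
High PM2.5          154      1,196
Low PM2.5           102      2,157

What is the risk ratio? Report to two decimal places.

2.53

Cells: a = 154, b = 1196, c = 102, d = 2157.
Risk in exposed = 154/1350 = 0.11407; risk in unexposed = 102/2259 = 0.04515.
RR = 0.11407 / 0.04515 = 2.52641
The risk among the exposed is 2.53 times that among the unexposed.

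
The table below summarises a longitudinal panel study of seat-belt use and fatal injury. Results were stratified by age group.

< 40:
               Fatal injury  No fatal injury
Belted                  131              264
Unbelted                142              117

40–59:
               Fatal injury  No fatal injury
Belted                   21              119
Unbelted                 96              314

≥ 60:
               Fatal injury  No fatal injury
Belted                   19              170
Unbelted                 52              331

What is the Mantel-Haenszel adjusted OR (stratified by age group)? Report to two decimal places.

0.50

OR_MH = Σ(aᵢdᵢ/nᵢ) / Σ(bᵢcᵢ/nᵢ), where nᵢ is the stratum total.
Stratum 1 (< 40): n = 654; a·d/n = 131·117/654 = 23.4358; b·c/n = 264·142/654 = 57.3211
Stratum 2 (40–59): n = 550; a·d/n = 21·314/550 = 11.9891; b·c/n = 119·96/550 = 20.7709
Stratum 3 (≥ 60): n = 572; a·d/n = 19·331/572 = 10.9948; b·c/n = 170·52/572 = 15.4545
OR_MH = (23.4358 + 11.9891 + 10.9948) / (57.3211 + 20.7709 + 15.4545) = 46.4196 / 93.5466 = 0.49622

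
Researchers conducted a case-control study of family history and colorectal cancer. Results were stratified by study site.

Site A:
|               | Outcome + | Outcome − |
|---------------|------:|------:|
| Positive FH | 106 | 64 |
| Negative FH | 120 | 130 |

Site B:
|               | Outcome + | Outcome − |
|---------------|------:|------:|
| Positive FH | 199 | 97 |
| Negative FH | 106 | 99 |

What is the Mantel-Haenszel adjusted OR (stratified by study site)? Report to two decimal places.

1.86

OR_MH = Σ(aᵢdᵢ/nᵢ) / Σ(bᵢcᵢ/nᵢ), where nᵢ is the stratum total.
Stratum 1 (Site A): n = 420; a·d/n = 106·130/420 = 32.8095; b·c/n = 64·120/420 = 18.2857
Stratum 2 (Site B): n = 501; a·d/n = 199·99/501 = 39.3234; b·c/n = 97·106/501 = 20.5230
OR_MH = (32.8095 + 39.3234) / (18.2857 + 20.5230) = 72.1329 / 38.8087 = 1.85868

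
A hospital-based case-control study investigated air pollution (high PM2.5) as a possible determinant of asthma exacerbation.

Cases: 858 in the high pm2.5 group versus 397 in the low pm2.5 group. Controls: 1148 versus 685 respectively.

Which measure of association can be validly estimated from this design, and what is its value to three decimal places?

1.290

From the description: a = 858, b = 1148, c = 397, d = 685.
This is a hospital-based case-control study: participants were sampled on outcome status, so risks in the source population cannot be estimated directly — relative risk is not valid here. The odds ratio is the appropriate measure.
OR = (a·d)/(b·c) = (858 × 685) / (1148 × 397) = 587730 / 455756 = 1.28957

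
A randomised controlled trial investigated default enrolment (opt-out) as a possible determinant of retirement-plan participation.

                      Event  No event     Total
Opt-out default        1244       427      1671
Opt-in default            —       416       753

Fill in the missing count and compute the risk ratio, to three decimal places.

1.663

The missing cell is in the unexposed row: 753 − 416 = 337.
So a = 1244, b = 427, c = 337, d = 416.
RR = [a/(a+b)] / [c/(c+d)] = (1244/1671) / (337/753) = 0.74446/0.44754 = 1.66345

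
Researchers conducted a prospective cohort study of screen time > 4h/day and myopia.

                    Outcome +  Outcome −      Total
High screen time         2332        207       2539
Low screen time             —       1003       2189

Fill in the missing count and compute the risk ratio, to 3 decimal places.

The missing cell is in the unexposed row: 2189 − 1003 = 1186.
So a = 2332, b = 207, c = 1186, d = 1003.
RR = [a/(a+b)] / [c/(c+d)] = (2332/2539) / (1186/2189) = 0.91847/0.54180 = 1.69522

1.695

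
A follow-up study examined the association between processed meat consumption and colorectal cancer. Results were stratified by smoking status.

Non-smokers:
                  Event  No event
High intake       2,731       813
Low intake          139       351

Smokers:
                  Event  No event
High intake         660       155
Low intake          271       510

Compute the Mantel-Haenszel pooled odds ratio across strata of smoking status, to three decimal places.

OR_MH = Σ(aᵢdᵢ/nᵢ) / Σ(bᵢcᵢ/nᵢ), where nᵢ is the stratum total.
Stratum 1 (Non-smokers): n = 4034; a·d/n = 2731·351/4034 = 237.6254; b·c/n = 813·139/4034 = 28.0136
Stratum 2 (Smokers): n = 1596; a·d/n = 660·510/1596 = 210.9023; b·c/n = 155·271/1596 = 26.3189
OR_MH = (237.6254 + 210.9023) / (28.0136 + 26.3189) = 448.5277 / 54.3326 = 8.25523

8.255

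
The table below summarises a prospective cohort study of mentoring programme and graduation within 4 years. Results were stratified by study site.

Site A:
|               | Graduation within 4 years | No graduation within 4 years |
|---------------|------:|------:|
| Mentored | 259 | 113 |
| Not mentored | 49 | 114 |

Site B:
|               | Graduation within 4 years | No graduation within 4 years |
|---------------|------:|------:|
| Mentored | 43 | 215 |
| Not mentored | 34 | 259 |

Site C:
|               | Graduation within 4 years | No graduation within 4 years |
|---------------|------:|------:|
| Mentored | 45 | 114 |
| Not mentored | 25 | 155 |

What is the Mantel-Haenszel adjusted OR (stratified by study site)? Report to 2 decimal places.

OR_MH = Σ(aᵢdᵢ/nᵢ) / Σ(bᵢcᵢ/nᵢ), where nᵢ is the stratum total.
Stratum 1 (Site A): n = 535; a·d/n = 259·114/535 = 55.1888; b·c/n = 113·49/535 = 10.3495
Stratum 2 (Site B): n = 551; a·d/n = 43·259/551 = 20.2123; b·c/n = 215·34/551 = 13.2668
Stratum 3 (Site C): n = 339; a·d/n = 45·155/339 = 20.5752; b·c/n = 114·25/339 = 8.4071
OR_MH = (55.1888 + 20.2123 + 20.5752) / (10.3495 + 13.2668 + 8.4071) = 95.9763 / 32.0234 = 2.99707

3.00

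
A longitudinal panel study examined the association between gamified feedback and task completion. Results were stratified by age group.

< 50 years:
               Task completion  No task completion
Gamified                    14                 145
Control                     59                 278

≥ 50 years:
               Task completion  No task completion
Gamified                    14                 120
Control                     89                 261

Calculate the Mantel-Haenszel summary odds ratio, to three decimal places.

0.392

OR_MH = Σ(aᵢdᵢ/nᵢ) / Σ(bᵢcᵢ/nᵢ), where nᵢ is the stratum total.
Stratum 1 (< 50 years): n = 496; a·d/n = 14·278/496 = 7.8468; b·c/n = 145·59/496 = 17.2480
Stratum 2 (≥ 50 years): n = 484; a·d/n = 14·261/484 = 7.5496; b·c/n = 120·89/484 = 22.0661
OR_MH = (7.8468 + 7.5496) / (17.2480 + 22.0661) = 15.3964 / 39.3141 = 0.39162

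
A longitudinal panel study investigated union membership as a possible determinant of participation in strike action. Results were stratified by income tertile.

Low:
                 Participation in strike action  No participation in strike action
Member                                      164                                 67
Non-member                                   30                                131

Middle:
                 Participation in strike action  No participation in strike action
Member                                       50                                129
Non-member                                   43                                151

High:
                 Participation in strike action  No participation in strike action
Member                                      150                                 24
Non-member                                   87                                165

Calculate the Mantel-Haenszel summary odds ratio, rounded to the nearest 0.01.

OR_MH = Σ(aᵢdᵢ/nᵢ) / Σ(bᵢcᵢ/nᵢ), where nᵢ is the stratum total.
Stratum 1 (Low): n = 392; a·d/n = 164·131/392 = 54.8061; b·c/n = 67·30/392 = 5.1276
Stratum 2 (Middle): n = 373; a·d/n = 50·151/373 = 20.2413; b·c/n = 129·43/373 = 14.8713
Stratum 3 (High): n = 426; a·d/n = 150·165/426 = 58.0986; b·c/n = 24·87/426 = 4.9014
OR_MH = (54.8061 + 20.2413 + 58.0986) / (5.1276 + 14.8713 + 4.9014) = 133.1460 / 24.9003 = 5.34717

5.35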